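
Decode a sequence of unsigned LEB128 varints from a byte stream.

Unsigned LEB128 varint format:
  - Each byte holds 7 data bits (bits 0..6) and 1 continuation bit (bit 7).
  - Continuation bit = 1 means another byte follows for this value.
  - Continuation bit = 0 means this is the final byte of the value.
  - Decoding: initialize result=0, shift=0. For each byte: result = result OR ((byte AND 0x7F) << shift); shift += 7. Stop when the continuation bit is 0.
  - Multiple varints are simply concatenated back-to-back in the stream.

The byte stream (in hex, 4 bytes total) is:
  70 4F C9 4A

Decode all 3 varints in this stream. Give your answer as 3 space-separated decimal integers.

  byte[0]=0x70 cont=0 payload=0x70=112: acc |= 112<<0 -> acc=112 shift=7 [end]
Varint 1: bytes[0:1] = 70 -> value 112 (1 byte(s))
  byte[1]=0x4F cont=0 payload=0x4F=79: acc |= 79<<0 -> acc=79 shift=7 [end]
Varint 2: bytes[1:2] = 4F -> value 79 (1 byte(s))
  byte[2]=0xC9 cont=1 payload=0x49=73: acc |= 73<<0 -> acc=73 shift=7
  byte[3]=0x4A cont=0 payload=0x4A=74: acc |= 74<<7 -> acc=9545 shift=14 [end]
Varint 3: bytes[2:4] = C9 4A -> value 9545 (2 byte(s))

Answer: 112 79 9545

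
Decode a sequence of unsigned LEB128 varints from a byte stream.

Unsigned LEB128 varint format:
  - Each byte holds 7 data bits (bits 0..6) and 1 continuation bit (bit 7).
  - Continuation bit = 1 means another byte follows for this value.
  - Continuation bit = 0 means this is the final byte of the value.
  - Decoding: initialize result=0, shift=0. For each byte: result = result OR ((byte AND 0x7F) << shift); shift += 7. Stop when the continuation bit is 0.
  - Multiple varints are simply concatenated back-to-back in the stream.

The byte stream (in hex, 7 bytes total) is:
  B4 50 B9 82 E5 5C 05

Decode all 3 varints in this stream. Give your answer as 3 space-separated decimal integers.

  byte[0]=0xB4 cont=1 payload=0x34=52: acc |= 52<<0 -> acc=52 shift=7
  byte[1]=0x50 cont=0 payload=0x50=80: acc |= 80<<7 -> acc=10292 shift=14 [end]
Varint 1: bytes[0:2] = B4 50 -> value 10292 (2 byte(s))
  byte[2]=0xB9 cont=1 payload=0x39=57: acc |= 57<<0 -> acc=57 shift=7
  byte[3]=0x82 cont=1 payload=0x02=2: acc |= 2<<7 -> acc=313 shift=14
  byte[4]=0xE5 cont=1 payload=0x65=101: acc |= 101<<14 -> acc=1655097 shift=21
  byte[5]=0x5C cont=0 payload=0x5C=92: acc |= 92<<21 -> acc=194593081 shift=28 [end]
Varint 2: bytes[2:6] = B9 82 E5 5C -> value 194593081 (4 byte(s))
  byte[6]=0x05 cont=0 payload=0x05=5: acc |= 5<<0 -> acc=5 shift=7 [end]
Varint 3: bytes[6:7] = 05 -> value 5 (1 byte(s))

Answer: 10292 194593081 5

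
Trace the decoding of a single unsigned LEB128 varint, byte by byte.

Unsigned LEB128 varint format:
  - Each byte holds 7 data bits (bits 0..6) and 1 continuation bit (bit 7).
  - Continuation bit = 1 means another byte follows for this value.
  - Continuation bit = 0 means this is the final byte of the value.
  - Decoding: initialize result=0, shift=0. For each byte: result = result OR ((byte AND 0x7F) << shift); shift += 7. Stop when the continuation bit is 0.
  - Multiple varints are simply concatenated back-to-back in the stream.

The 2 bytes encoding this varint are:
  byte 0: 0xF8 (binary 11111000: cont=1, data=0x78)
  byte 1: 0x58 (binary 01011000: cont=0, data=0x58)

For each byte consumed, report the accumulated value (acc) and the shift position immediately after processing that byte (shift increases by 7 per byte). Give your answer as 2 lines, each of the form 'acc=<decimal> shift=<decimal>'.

byte 0=0xF8: payload=0x78=120, contrib = 120<<0 = 120; acc -> 120, shift -> 7
byte 1=0x58: payload=0x58=88, contrib = 88<<7 = 11264; acc -> 11384, shift -> 14

Answer: acc=120 shift=7
acc=11384 shift=14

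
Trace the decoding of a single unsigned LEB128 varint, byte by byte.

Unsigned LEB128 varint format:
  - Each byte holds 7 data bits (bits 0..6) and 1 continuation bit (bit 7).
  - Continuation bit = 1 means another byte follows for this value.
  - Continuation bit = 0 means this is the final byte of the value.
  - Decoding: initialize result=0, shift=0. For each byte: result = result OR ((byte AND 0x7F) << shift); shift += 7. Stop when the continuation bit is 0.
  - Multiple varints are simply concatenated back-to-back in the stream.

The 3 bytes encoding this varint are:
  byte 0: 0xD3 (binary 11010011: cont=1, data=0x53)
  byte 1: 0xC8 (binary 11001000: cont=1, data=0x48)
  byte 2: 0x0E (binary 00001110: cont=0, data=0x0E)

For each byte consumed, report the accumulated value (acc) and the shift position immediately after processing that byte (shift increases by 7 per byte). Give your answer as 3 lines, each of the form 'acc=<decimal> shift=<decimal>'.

byte 0=0xD3: payload=0x53=83, contrib = 83<<0 = 83; acc -> 83, shift -> 7
byte 1=0xC8: payload=0x48=72, contrib = 72<<7 = 9216; acc -> 9299, shift -> 14
byte 2=0x0E: payload=0x0E=14, contrib = 14<<14 = 229376; acc -> 238675, shift -> 21

Answer: acc=83 shift=7
acc=9299 shift=14
acc=238675 shift=21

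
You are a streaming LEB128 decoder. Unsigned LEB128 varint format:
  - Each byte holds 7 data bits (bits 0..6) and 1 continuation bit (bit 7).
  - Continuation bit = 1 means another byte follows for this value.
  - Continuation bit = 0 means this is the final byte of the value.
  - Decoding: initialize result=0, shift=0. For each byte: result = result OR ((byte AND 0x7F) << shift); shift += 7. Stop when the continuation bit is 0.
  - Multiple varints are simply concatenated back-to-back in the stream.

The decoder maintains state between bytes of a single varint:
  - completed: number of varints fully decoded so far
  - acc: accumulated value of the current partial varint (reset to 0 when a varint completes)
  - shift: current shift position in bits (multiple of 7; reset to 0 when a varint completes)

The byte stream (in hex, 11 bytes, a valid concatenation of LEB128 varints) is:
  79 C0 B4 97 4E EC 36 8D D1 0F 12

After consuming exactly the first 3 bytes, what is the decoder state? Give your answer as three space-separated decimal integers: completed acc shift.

byte[0]=0x79 cont=0 payload=0x79: varint #1 complete (value=121); reset -> completed=1 acc=0 shift=0
byte[1]=0xC0 cont=1 payload=0x40: acc |= 64<<0 -> completed=1 acc=64 shift=7
byte[2]=0xB4 cont=1 payload=0x34: acc |= 52<<7 -> completed=1 acc=6720 shift=14

Answer: 1 6720 14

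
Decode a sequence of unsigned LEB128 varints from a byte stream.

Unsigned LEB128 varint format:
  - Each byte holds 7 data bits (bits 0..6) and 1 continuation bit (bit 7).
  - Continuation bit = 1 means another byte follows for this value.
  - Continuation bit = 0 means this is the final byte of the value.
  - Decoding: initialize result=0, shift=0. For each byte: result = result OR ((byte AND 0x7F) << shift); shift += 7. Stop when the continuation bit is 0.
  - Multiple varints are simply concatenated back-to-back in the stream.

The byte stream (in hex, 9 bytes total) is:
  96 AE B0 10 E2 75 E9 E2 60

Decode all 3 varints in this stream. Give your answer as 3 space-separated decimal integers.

  byte[0]=0x96 cont=1 payload=0x16=22: acc |= 22<<0 -> acc=22 shift=7
  byte[1]=0xAE cont=1 payload=0x2E=46: acc |= 46<<7 -> acc=5910 shift=14
  byte[2]=0xB0 cont=1 payload=0x30=48: acc |= 48<<14 -> acc=792342 shift=21
  byte[3]=0x10 cont=0 payload=0x10=16: acc |= 16<<21 -> acc=34346774 shift=28 [end]
Varint 1: bytes[0:4] = 96 AE B0 10 -> value 34346774 (4 byte(s))
  byte[4]=0xE2 cont=1 payload=0x62=98: acc |= 98<<0 -> acc=98 shift=7
  byte[5]=0x75 cont=0 payload=0x75=117: acc |= 117<<7 -> acc=15074 shift=14 [end]
Varint 2: bytes[4:6] = E2 75 -> value 15074 (2 byte(s))
  byte[6]=0xE9 cont=1 payload=0x69=105: acc |= 105<<0 -> acc=105 shift=7
  byte[7]=0xE2 cont=1 payload=0x62=98: acc |= 98<<7 -> acc=12649 shift=14
  byte[8]=0x60 cont=0 payload=0x60=96: acc |= 96<<14 -> acc=1585513 shift=21 [end]
Varint 3: bytes[6:9] = E9 E2 60 -> value 1585513 (3 byte(s))

Answer: 34346774 15074 1585513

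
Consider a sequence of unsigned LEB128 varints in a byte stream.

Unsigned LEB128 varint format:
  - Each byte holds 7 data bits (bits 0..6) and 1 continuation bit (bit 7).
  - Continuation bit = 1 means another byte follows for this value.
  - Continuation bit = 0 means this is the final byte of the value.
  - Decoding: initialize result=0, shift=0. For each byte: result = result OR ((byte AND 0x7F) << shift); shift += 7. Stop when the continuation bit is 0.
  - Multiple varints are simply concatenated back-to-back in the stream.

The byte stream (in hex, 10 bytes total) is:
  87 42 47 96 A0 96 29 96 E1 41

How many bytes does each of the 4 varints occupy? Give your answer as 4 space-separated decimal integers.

  byte[0]=0x87 cont=1 payload=0x07=7: acc |= 7<<0 -> acc=7 shift=7
  byte[1]=0x42 cont=0 payload=0x42=66: acc |= 66<<7 -> acc=8455 shift=14 [end]
Varint 1: bytes[0:2] = 87 42 -> value 8455 (2 byte(s))
  byte[2]=0x47 cont=0 payload=0x47=71: acc |= 71<<0 -> acc=71 shift=7 [end]
Varint 2: bytes[2:3] = 47 -> value 71 (1 byte(s))
  byte[3]=0x96 cont=1 payload=0x16=22: acc |= 22<<0 -> acc=22 shift=7
  byte[4]=0xA0 cont=1 payload=0x20=32: acc |= 32<<7 -> acc=4118 shift=14
  byte[5]=0x96 cont=1 payload=0x16=22: acc |= 22<<14 -> acc=364566 shift=21
  byte[6]=0x29 cont=0 payload=0x29=41: acc |= 41<<21 -> acc=86347798 shift=28 [end]
Varint 3: bytes[3:7] = 96 A0 96 29 -> value 86347798 (4 byte(s))
  byte[7]=0x96 cont=1 payload=0x16=22: acc |= 22<<0 -> acc=22 shift=7
  byte[8]=0xE1 cont=1 payload=0x61=97: acc |= 97<<7 -> acc=12438 shift=14
  byte[9]=0x41 cont=0 payload=0x41=65: acc |= 65<<14 -> acc=1077398 shift=21 [end]
Varint 4: bytes[7:10] = 96 E1 41 -> value 1077398 (3 byte(s))

Answer: 2 1 4 3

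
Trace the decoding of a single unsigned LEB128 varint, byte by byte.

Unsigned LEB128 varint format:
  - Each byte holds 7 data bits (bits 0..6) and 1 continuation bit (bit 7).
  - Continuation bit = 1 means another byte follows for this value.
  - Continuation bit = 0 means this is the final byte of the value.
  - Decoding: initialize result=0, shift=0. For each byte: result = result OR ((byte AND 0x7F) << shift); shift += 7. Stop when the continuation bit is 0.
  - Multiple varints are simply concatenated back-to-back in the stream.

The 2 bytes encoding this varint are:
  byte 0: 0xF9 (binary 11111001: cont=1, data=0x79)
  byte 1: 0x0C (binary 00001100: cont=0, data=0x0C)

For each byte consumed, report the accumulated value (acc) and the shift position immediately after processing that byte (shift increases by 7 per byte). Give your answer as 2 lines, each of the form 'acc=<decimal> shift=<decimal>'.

Answer: acc=121 shift=7
acc=1657 shift=14

Derivation:
byte 0=0xF9: payload=0x79=121, contrib = 121<<0 = 121; acc -> 121, shift -> 7
byte 1=0x0C: payload=0x0C=12, contrib = 12<<7 = 1536; acc -> 1657, shift -> 14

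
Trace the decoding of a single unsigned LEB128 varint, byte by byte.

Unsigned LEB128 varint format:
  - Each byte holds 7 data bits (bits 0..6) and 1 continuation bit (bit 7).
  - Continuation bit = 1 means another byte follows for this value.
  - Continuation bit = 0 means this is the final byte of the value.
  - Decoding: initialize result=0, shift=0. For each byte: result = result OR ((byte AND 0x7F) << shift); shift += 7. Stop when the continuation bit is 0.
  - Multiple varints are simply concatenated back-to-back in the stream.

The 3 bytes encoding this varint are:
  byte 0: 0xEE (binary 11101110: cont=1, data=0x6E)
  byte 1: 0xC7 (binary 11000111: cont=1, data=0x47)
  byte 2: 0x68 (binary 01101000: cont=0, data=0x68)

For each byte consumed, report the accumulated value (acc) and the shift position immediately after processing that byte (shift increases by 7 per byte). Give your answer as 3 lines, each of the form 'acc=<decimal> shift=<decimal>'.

Answer: acc=110 shift=7
acc=9198 shift=14
acc=1713134 shift=21

Derivation:
byte 0=0xEE: payload=0x6E=110, contrib = 110<<0 = 110; acc -> 110, shift -> 7
byte 1=0xC7: payload=0x47=71, contrib = 71<<7 = 9088; acc -> 9198, shift -> 14
byte 2=0x68: payload=0x68=104, contrib = 104<<14 = 1703936; acc -> 1713134, shift -> 21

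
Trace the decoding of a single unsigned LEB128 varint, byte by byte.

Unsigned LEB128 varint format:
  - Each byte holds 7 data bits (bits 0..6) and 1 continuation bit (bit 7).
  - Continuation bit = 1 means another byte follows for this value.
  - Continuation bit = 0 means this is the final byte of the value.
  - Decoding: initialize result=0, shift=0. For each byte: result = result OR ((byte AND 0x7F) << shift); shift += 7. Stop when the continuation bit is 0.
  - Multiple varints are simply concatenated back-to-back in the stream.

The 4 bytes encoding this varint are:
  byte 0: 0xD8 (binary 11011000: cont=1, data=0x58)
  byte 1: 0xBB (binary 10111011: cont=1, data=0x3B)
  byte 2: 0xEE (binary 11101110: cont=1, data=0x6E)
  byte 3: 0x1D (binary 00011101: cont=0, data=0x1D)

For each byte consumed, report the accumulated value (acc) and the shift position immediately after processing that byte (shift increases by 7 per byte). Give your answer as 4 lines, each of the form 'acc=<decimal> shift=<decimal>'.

byte 0=0xD8: payload=0x58=88, contrib = 88<<0 = 88; acc -> 88, shift -> 7
byte 1=0xBB: payload=0x3B=59, contrib = 59<<7 = 7552; acc -> 7640, shift -> 14
byte 2=0xEE: payload=0x6E=110, contrib = 110<<14 = 1802240; acc -> 1809880, shift -> 21
byte 3=0x1D: payload=0x1D=29, contrib = 29<<21 = 60817408; acc -> 62627288, shift -> 28

Answer: acc=88 shift=7
acc=7640 shift=14
acc=1809880 shift=21
acc=62627288 shift=28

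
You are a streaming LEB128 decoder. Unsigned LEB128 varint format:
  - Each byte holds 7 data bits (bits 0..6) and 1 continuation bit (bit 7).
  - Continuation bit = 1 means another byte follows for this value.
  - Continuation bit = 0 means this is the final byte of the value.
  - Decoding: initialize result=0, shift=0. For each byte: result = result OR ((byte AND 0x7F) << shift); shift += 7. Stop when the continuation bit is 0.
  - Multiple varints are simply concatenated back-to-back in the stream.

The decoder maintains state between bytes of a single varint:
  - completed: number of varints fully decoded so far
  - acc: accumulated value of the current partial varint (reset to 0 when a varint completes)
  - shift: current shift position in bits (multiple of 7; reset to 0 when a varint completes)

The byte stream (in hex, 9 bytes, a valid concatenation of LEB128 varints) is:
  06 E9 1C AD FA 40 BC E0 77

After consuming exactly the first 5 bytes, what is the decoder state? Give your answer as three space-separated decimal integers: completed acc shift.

byte[0]=0x06 cont=0 payload=0x06: varint #1 complete (value=6); reset -> completed=1 acc=0 shift=0
byte[1]=0xE9 cont=1 payload=0x69: acc |= 105<<0 -> completed=1 acc=105 shift=7
byte[2]=0x1C cont=0 payload=0x1C: varint #2 complete (value=3689); reset -> completed=2 acc=0 shift=0
byte[3]=0xAD cont=1 payload=0x2D: acc |= 45<<0 -> completed=2 acc=45 shift=7
byte[4]=0xFA cont=1 payload=0x7A: acc |= 122<<7 -> completed=2 acc=15661 shift=14

Answer: 2 15661 14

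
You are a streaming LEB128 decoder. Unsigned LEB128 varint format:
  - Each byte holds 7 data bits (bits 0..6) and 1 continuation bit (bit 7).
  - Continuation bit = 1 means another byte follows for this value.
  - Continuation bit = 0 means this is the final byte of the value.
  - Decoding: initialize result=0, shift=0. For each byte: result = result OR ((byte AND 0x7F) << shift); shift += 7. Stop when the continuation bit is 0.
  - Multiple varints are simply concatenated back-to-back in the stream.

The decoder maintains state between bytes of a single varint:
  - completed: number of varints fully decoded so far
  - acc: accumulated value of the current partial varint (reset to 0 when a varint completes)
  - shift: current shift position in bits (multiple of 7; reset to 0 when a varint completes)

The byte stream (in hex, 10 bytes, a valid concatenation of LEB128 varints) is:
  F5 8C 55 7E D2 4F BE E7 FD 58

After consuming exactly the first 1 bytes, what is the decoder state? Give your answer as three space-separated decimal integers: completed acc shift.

Answer: 0 117 7

Derivation:
byte[0]=0xF5 cont=1 payload=0x75: acc |= 117<<0 -> completed=0 acc=117 shift=7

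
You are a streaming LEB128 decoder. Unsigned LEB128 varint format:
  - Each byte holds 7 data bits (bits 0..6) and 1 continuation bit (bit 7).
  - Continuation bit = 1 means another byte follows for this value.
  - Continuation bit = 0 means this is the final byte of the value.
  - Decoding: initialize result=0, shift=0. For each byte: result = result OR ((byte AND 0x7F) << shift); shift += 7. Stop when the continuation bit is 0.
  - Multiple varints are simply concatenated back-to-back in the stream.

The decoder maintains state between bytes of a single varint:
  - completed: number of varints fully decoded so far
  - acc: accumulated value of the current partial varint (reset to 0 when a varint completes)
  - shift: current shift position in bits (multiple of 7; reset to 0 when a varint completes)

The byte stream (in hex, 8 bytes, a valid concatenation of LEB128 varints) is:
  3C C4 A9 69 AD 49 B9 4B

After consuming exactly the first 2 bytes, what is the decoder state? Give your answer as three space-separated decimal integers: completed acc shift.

Answer: 1 68 7

Derivation:
byte[0]=0x3C cont=0 payload=0x3C: varint #1 complete (value=60); reset -> completed=1 acc=0 shift=0
byte[1]=0xC4 cont=1 payload=0x44: acc |= 68<<0 -> completed=1 acc=68 shift=7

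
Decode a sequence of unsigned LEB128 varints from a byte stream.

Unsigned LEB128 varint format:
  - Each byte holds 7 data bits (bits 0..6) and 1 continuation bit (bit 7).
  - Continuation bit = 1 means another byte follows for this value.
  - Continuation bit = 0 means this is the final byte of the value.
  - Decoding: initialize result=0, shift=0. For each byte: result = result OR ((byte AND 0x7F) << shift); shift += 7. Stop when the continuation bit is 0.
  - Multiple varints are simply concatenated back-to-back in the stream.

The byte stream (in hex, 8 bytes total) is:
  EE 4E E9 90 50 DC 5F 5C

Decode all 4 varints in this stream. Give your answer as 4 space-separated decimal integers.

  byte[0]=0xEE cont=1 payload=0x6E=110: acc |= 110<<0 -> acc=110 shift=7
  byte[1]=0x4E cont=0 payload=0x4E=78: acc |= 78<<7 -> acc=10094 shift=14 [end]
Varint 1: bytes[0:2] = EE 4E -> value 10094 (2 byte(s))
  byte[2]=0xE9 cont=1 payload=0x69=105: acc |= 105<<0 -> acc=105 shift=7
  byte[3]=0x90 cont=1 payload=0x10=16: acc |= 16<<7 -> acc=2153 shift=14
  byte[4]=0x50 cont=0 payload=0x50=80: acc |= 80<<14 -> acc=1312873 shift=21 [end]
Varint 2: bytes[2:5] = E9 90 50 -> value 1312873 (3 byte(s))
  byte[5]=0xDC cont=1 payload=0x5C=92: acc |= 92<<0 -> acc=92 shift=7
  byte[6]=0x5F cont=0 payload=0x5F=95: acc |= 95<<7 -> acc=12252 shift=14 [end]
Varint 3: bytes[5:7] = DC 5F -> value 12252 (2 byte(s))
  byte[7]=0x5C cont=0 payload=0x5C=92: acc |= 92<<0 -> acc=92 shift=7 [end]
Varint 4: bytes[7:8] = 5C -> value 92 (1 byte(s))

Answer: 10094 1312873 12252 92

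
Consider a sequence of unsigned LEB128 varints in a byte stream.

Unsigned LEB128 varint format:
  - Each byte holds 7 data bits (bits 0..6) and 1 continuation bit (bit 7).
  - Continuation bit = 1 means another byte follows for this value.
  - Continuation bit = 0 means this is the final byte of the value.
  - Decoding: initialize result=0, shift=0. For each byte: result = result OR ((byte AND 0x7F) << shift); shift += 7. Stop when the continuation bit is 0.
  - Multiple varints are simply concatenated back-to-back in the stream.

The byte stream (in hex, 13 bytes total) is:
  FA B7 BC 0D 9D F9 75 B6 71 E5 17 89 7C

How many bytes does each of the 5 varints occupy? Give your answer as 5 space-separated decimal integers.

Answer: 4 3 2 2 2

Derivation:
  byte[0]=0xFA cont=1 payload=0x7A=122: acc |= 122<<0 -> acc=122 shift=7
  byte[1]=0xB7 cont=1 payload=0x37=55: acc |= 55<<7 -> acc=7162 shift=14
  byte[2]=0xBC cont=1 payload=0x3C=60: acc |= 60<<14 -> acc=990202 shift=21
  byte[3]=0x0D cont=0 payload=0x0D=13: acc |= 13<<21 -> acc=28253178 shift=28 [end]
Varint 1: bytes[0:4] = FA B7 BC 0D -> value 28253178 (4 byte(s))
  byte[4]=0x9D cont=1 payload=0x1D=29: acc |= 29<<0 -> acc=29 shift=7
  byte[5]=0xF9 cont=1 payload=0x79=121: acc |= 121<<7 -> acc=15517 shift=14
  byte[6]=0x75 cont=0 payload=0x75=117: acc |= 117<<14 -> acc=1932445 shift=21 [end]
Varint 2: bytes[4:7] = 9D F9 75 -> value 1932445 (3 byte(s))
  byte[7]=0xB6 cont=1 payload=0x36=54: acc |= 54<<0 -> acc=54 shift=7
  byte[8]=0x71 cont=0 payload=0x71=113: acc |= 113<<7 -> acc=14518 shift=14 [end]
Varint 3: bytes[7:9] = B6 71 -> value 14518 (2 byte(s))
  byte[9]=0xE5 cont=1 payload=0x65=101: acc |= 101<<0 -> acc=101 shift=7
  byte[10]=0x17 cont=0 payload=0x17=23: acc |= 23<<7 -> acc=3045 shift=14 [end]
Varint 4: bytes[9:11] = E5 17 -> value 3045 (2 byte(s))
  byte[11]=0x89 cont=1 payload=0x09=9: acc |= 9<<0 -> acc=9 shift=7
  byte[12]=0x7C cont=0 payload=0x7C=124: acc |= 124<<7 -> acc=15881 shift=14 [end]
Varint 5: bytes[11:13] = 89 7C -> value 15881 (2 byte(s))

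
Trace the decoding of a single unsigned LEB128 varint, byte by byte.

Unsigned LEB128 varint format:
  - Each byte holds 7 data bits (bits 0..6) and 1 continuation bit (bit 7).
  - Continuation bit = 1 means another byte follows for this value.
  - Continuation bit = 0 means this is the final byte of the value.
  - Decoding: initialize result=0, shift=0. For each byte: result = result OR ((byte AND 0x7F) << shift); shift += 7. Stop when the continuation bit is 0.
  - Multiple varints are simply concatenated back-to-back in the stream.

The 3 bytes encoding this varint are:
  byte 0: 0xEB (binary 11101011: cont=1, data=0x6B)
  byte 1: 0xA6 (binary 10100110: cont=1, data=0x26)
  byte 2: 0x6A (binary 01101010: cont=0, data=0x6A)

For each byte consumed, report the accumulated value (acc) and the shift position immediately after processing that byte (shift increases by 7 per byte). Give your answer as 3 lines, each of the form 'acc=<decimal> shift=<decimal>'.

Answer: acc=107 shift=7
acc=4971 shift=14
acc=1741675 shift=21

Derivation:
byte 0=0xEB: payload=0x6B=107, contrib = 107<<0 = 107; acc -> 107, shift -> 7
byte 1=0xA6: payload=0x26=38, contrib = 38<<7 = 4864; acc -> 4971, shift -> 14
byte 2=0x6A: payload=0x6A=106, contrib = 106<<14 = 1736704; acc -> 1741675, shift -> 21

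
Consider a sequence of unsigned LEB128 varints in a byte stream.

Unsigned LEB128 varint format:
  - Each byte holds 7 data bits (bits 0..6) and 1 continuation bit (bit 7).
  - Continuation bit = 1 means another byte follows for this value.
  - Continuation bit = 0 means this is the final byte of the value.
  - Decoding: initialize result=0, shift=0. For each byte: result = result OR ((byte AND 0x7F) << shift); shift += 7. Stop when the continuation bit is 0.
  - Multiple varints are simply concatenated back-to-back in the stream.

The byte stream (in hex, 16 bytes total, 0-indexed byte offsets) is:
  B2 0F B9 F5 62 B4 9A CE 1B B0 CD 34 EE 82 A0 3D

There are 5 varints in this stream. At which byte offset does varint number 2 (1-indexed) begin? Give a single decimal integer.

Answer: 2

Derivation:
  byte[0]=0xB2 cont=1 payload=0x32=50: acc |= 50<<0 -> acc=50 shift=7
  byte[1]=0x0F cont=0 payload=0x0F=15: acc |= 15<<7 -> acc=1970 shift=14 [end]
Varint 1: bytes[0:2] = B2 0F -> value 1970 (2 byte(s))
  byte[2]=0xB9 cont=1 payload=0x39=57: acc |= 57<<0 -> acc=57 shift=7
  byte[3]=0xF5 cont=1 payload=0x75=117: acc |= 117<<7 -> acc=15033 shift=14
  byte[4]=0x62 cont=0 payload=0x62=98: acc |= 98<<14 -> acc=1620665 shift=21 [end]
Varint 2: bytes[2:5] = B9 F5 62 -> value 1620665 (3 byte(s))
  byte[5]=0xB4 cont=1 payload=0x34=52: acc |= 52<<0 -> acc=52 shift=7
  byte[6]=0x9A cont=1 payload=0x1A=26: acc |= 26<<7 -> acc=3380 shift=14
  byte[7]=0xCE cont=1 payload=0x4E=78: acc |= 78<<14 -> acc=1281332 shift=21
  byte[8]=0x1B cont=0 payload=0x1B=27: acc |= 27<<21 -> acc=57904436 shift=28 [end]
Varint 3: bytes[5:9] = B4 9A CE 1B -> value 57904436 (4 byte(s))
  byte[9]=0xB0 cont=1 payload=0x30=48: acc |= 48<<0 -> acc=48 shift=7
  byte[10]=0xCD cont=1 payload=0x4D=77: acc |= 77<<7 -> acc=9904 shift=14
  byte[11]=0x34 cont=0 payload=0x34=52: acc |= 52<<14 -> acc=861872 shift=21 [end]
Varint 4: bytes[9:12] = B0 CD 34 -> value 861872 (3 byte(s))
  byte[12]=0xEE cont=1 payload=0x6E=110: acc |= 110<<0 -> acc=110 shift=7
  byte[13]=0x82 cont=1 payload=0x02=2: acc |= 2<<7 -> acc=366 shift=14
  byte[14]=0xA0 cont=1 payload=0x20=32: acc |= 32<<14 -> acc=524654 shift=21
  byte[15]=0x3D cont=0 payload=0x3D=61: acc |= 61<<21 -> acc=128450926 shift=28 [end]
Varint 5: bytes[12:16] = EE 82 A0 3D -> value 128450926 (4 byte(s))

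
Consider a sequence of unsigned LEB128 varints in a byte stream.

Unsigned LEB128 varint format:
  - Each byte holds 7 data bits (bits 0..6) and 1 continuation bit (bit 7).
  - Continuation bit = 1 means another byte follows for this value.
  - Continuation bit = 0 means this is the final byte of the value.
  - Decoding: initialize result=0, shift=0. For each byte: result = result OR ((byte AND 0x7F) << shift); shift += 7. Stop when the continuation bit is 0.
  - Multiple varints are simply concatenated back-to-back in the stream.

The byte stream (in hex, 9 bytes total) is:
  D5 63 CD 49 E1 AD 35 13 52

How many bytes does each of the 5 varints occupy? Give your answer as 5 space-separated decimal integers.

Answer: 2 2 3 1 1

Derivation:
  byte[0]=0xD5 cont=1 payload=0x55=85: acc |= 85<<0 -> acc=85 shift=7
  byte[1]=0x63 cont=0 payload=0x63=99: acc |= 99<<7 -> acc=12757 shift=14 [end]
Varint 1: bytes[0:2] = D5 63 -> value 12757 (2 byte(s))
  byte[2]=0xCD cont=1 payload=0x4D=77: acc |= 77<<0 -> acc=77 shift=7
  byte[3]=0x49 cont=0 payload=0x49=73: acc |= 73<<7 -> acc=9421 shift=14 [end]
Varint 2: bytes[2:4] = CD 49 -> value 9421 (2 byte(s))
  byte[4]=0xE1 cont=1 payload=0x61=97: acc |= 97<<0 -> acc=97 shift=7
  byte[5]=0xAD cont=1 payload=0x2D=45: acc |= 45<<7 -> acc=5857 shift=14
  byte[6]=0x35 cont=0 payload=0x35=53: acc |= 53<<14 -> acc=874209 shift=21 [end]
Varint 3: bytes[4:7] = E1 AD 35 -> value 874209 (3 byte(s))
  byte[7]=0x13 cont=0 payload=0x13=19: acc |= 19<<0 -> acc=19 shift=7 [end]
Varint 4: bytes[7:8] = 13 -> value 19 (1 byte(s))
  byte[8]=0x52 cont=0 payload=0x52=82: acc |= 82<<0 -> acc=82 shift=7 [end]
Varint 5: bytes[8:9] = 52 -> value 82 (1 byte(s))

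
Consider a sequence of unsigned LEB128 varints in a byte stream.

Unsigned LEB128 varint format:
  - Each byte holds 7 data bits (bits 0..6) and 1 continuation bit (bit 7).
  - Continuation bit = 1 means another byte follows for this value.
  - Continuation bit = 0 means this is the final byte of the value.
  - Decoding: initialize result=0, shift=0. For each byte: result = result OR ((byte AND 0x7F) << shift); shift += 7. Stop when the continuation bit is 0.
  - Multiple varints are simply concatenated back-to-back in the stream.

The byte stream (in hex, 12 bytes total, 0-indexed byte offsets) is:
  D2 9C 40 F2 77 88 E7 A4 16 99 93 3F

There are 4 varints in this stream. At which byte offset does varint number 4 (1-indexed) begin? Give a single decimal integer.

  byte[0]=0xD2 cont=1 payload=0x52=82: acc |= 82<<0 -> acc=82 shift=7
  byte[1]=0x9C cont=1 payload=0x1C=28: acc |= 28<<7 -> acc=3666 shift=14
  byte[2]=0x40 cont=0 payload=0x40=64: acc |= 64<<14 -> acc=1052242 shift=21 [end]
Varint 1: bytes[0:3] = D2 9C 40 -> value 1052242 (3 byte(s))
  byte[3]=0xF2 cont=1 payload=0x72=114: acc |= 114<<0 -> acc=114 shift=7
  byte[4]=0x77 cont=0 payload=0x77=119: acc |= 119<<7 -> acc=15346 shift=14 [end]
Varint 2: bytes[3:5] = F2 77 -> value 15346 (2 byte(s))
  byte[5]=0x88 cont=1 payload=0x08=8: acc |= 8<<0 -> acc=8 shift=7
  byte[6]=0xE7 cont=1 payload=0x67=103: acc |= 103<<7 -> acc=13192 shift=14
  byte[7]=0xA4 cont=1 payload=0x24=36: acc |= 36<<14 -> acc=603016 shift=21
  byte[8]=0x16 cont=0 payload=0x16=22: acc |= 22<<21 -> acc=46740360 shift=28 [end]
Varint 3: bytes[5:9] = 88 E7 A4 16 -> value 46740360 (4 byte(s))
  byte[9]=0x99 cont=1 payload=0x19=25: acc |= 25<<0 -> acc=25 shift=7
  byte[10]=0x93 cont=1 payload=0x13=19: acc |= 19<<7 -> acc=2457 shift=14
  byte[11]=0x3F cont=0 payload=0x3F=63: acc |= 63<<14 -> acc=1034649 shift=21 [end]
Varint 4: bytes[9:12] = 99 93 3F -> value 1034649 (3 byte(s))

Answer: 9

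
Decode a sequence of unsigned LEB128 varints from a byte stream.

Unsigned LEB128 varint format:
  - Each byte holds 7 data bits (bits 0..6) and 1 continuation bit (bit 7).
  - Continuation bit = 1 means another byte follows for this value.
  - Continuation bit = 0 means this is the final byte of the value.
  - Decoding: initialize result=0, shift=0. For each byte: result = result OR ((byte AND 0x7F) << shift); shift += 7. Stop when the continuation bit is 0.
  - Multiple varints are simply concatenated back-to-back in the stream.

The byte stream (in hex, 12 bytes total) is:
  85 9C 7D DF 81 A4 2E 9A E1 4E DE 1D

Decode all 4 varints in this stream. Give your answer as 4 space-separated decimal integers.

Answer: 2051589 97059039 1290394 3806

Derivation:
  byte[0]=0x85 cont=1 payload=0x05=5: acc |= 5<<0 -> acc=5 shift=7
  byte[1]=0x9C cont=1 payload=0x1C=28: acc |= 28<<7 -> acc=3589 shift=14
  byte[2]=0x7D cont=0 payload=0x7D=125: acc |= 125<<14 -> acc=2051589 shift=21 [end]
Varint 1: bytes[0:3] = 85 9C 7D -> value 2051589 (3 byte(s))
  byte[3]=0xDF cont=1 payload=0x5F=95: acc |= 95<<0 -> acc=95 shift=7
  byte[4]=0x81 cont=1 payload=0x01=1: acc |= 1<<7 -> acc=223 shift=14
  byte[5]=0xA4 cont=1 payload=0x24=36: acc |= 36<<14 -> acc=590047 shift=21
  byte[6]=0x2E cont=0 payload=0x2E=46: acc |= 46<<21 -> acc=97059039 shift=28 [end]
Varint 2: bytes[3:7] = DF 81 A4 2E -> value 97059039 (4 byte(s))
  byte[7]=0x9A cont=1 payload=0x1A=26: acc |= 26<<0 -> acc=26 shift=7
  byte[8]=0xE1 cont=1 payload=0x61=97: acc |= 97<<7 -> acc=12442 shift=14
  byte[9]=0x4E cont=0 payload=0x4E=78: acc |= 78<<14 -> acc=1290394 shift=21 [end]
Varint 3: bytes[7:10] = 9A E1 4E -> value 1290394 (3 byte(s))
  byte[10]=0xDE cont=1 payload=0x5E=94: acc |= 94<<0 -> acc=94 shift=7
  byte[11]=0x1D cont=0 payload=0x1D=29: acc |= 29<<7 -> acc=3806 shift=14 [end]
Varint 4: bytes[10:12] = DE 1D -> value 3806 (2 byte(s))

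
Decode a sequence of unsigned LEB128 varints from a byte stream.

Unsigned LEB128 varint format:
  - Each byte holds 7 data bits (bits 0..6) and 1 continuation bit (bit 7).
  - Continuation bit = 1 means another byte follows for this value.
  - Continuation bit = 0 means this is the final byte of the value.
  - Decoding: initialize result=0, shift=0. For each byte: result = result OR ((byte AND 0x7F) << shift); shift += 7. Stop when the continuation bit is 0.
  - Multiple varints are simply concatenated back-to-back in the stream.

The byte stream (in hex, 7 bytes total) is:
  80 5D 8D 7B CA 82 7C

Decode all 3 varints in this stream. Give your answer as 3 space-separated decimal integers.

  byte[0]=0x80 cont=1 payload=0x00=0: acc |= 0<<0 -> acc=0 shift=7
  byte[1]=0x5D cont=0 payload=0x5D=93: acc |= 93<<7 -> acc=11904 shift=14 [end]
Varint 1: bytes[0:2] = 80 5D -> value 11904 (2 byte(s))
  byte[2]=0x8D cont=1 payload=0x0D=13: acc |= 13<<0 -> acc=13 shift=7
  byte[3]=0x7B cont=0 payload=0x7B=123: acc |= 123<<7 -> acc=15757 shift=14 [end]
Varint 2: bytes[2:4] = 8D 7B -> value 15757 (2 byte(s))
  byte[4]=0xCA cont=1 payload=0x4A=74: acc |= 74<<0 -> acc=74 shift=7
  byte[5]=0x82 cont=1 payload=0x02=2: acc |= 2<<7 -> acc=330 shift=14
  byte[6]=0x7C cont=0 payload=0x7C=124: acc |= 124<<14 -> acc=2031946 shift=21 [end]
Varint 3: bytes[4:7] = CA 82 7C -> value 2031946 (3 byte(s))

Answer: 11904 15757 2031946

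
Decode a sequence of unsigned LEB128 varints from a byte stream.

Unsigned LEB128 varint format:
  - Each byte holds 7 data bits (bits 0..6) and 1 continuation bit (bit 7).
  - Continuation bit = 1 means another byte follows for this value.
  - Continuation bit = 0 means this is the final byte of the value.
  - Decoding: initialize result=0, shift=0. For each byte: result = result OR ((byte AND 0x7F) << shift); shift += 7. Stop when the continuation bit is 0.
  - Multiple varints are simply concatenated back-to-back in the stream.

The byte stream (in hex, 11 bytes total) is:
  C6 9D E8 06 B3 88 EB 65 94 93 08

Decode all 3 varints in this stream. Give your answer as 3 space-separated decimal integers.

  byte[0]=0xC6 cont=1 payload=0x46=70: acc |= 70<<0 -> acc=70 shift=7
  byte[1]=0x9D cont=1 payload=0x1D=29: acc |= 29<<7 -> acc=3782 shift=14
  byte[2]=0xE8 cont=1 payload=0x68=104: acc |= 104<<14 -> acc=1707718 shift=21
  byte[3]=0x06 cont=0 payload=0x06=6: acc |= 6<<21 -> acc=14290630 shift=28 [end]
Varint 1: bytes[0:4] = C6 9D E8 06 -> value 14290630 (4 byte(s))
  byte[4]=0xB3 cont=1 payload=0x33=51: acc |= 51<<0 -> acc=51 shift=7
  byte[5]=0x88 cont=1 payload=0x08=8: acc |= 8<<7 -> acc=1075 shift=14
  byte[6]=0xEB cont=1 payload=0x6B=107: acc |= 107<<14 -> acc=1754163 shift=21
  byte[7]=0x65 cont=0 payload=0x65=101: acc |= 101<<21 -> acc=213566515 shift=28 [end]
Varint 2: bytes[4:8] = B3 88 EB 65 -> value 213566515 (4 byte(s))
  byte[8]=0x94 cont=1 payload=0x14=20: acc |= 20<<0 -> acc=20 shift=7
  byte[9]=0x93 cont=1 payload=0x13=19: acc |= 19<<7 -> acc=2452 shift=14
  byte[10]=0x08 cont=0 payload=0x08=8: acc |= 8<<14 -> acc=133524 shift=21 [end]
Varint 3: bytes[8:11] = 94 93 08 -> value 133524 (3 byte(s))

Answer: 14290630 213566515 133524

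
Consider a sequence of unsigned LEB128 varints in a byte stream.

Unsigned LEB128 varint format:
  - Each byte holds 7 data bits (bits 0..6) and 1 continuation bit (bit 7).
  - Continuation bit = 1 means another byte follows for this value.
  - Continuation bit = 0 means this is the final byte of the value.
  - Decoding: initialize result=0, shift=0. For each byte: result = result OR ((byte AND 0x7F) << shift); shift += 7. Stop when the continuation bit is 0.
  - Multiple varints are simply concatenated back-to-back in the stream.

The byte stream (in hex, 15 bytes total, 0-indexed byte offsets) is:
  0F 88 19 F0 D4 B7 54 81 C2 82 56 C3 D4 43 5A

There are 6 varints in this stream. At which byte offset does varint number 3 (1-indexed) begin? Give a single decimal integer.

  byte[0]=0x0F cont=0 payload=0x0F=15: acc |= 15<<0 -> acc=15 shift=7 [end]
Varint 1: bytes[0:1] = 0F -> value 15 (1 byte(s))
  byte[1]=0x88 cont=1 payload=0x08=8: acc |= 8<<0 -> acc=8 shift=7
  byte[2]=0x19 cont=0 payload=0x19=25: acc |= 25<<7 -> acc=3208 shift=14 [end]
Varint 2: bytes[1:3] = 88 19 -> value 3208 (2 byte(s))
  byte[3]=0xF0 cont=1 payload=0x70=112: acc |= 112<<0 -> acc=112 shift=7
  byte[4]=0xD4 cont=1 payload=0x54=84: acc |= 84<<7 -> acc=10864 shift=14
  byte[5]=0xB7 cont=1 payload=0x37=55: acc |= 55<<14 -> acc=911984 shift=21
  byte[6]=0x54 cont=0 payload=0x54=84: acc |= 84<<21 -> acc=177072752 shift=28 [end]
Varint 3: bytes[3:7] = F0 D4 B7 54 -> value 177072752 (4 byte(s))
  byte[7]=0x81 cont=1 payload=0x01=1: acc |= 1<<0 -> acc=1 shift=7
  byte[8]=0xC2 cont=1 payload=0x42=66: acc |= 66<<7 -> acc=8449 shift=14
  byte[9]=0x82 cont=1 payload=0x02=2: acc |= 2<<14 -> acc=41217 shift=21
  byte[10]=0x56 cont=0 payload=0x56=86: acc |= 86<<21 -> acc=180396289 shift=28 [end]
Varint 4: bytes[7:11] = 81 C2 82 56 -> value 180396289 (4 byte(s))
  byte[11]=0xC3 cont=1 payload=0x43=67: acc |= 67<<0 -> acc=67 shift=7
  byte[12]=0xD4 cont=1 payload=0x54=84: acc |= 84<<7 -> acc=10819 shift=14
  byte[13]=0x43 cont=0 payload=0x43=67: acc |= 67<<14 -> acc=1108547 shift=21 [end]
Varint 5: bytes[11:14] = C3 D4 43 -> value 1108547 (3 byte(s))
  byte[14]=0x5A cont=0 payload=0x5A=90: acc |= 90<<0 -> acc=90 shift=7 [end]
Varint 6: bytes[14:15] = 5A -> value 90 (1 byte(s))

Answer: 3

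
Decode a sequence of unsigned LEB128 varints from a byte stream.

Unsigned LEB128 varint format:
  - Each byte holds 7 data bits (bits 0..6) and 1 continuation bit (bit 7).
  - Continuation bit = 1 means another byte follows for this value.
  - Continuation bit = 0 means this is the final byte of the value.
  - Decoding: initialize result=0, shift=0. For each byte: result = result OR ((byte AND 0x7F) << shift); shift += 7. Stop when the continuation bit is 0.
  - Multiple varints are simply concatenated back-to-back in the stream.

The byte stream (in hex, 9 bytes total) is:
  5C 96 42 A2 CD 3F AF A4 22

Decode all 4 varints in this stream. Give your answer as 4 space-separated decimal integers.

Answer: 92 8470 1042082 561711

Derivation:
  byte[0]=0x5C cont=0 payload=0x5C=92: acc |= 92<<0 -> acc=92 shift=7 [end]
Varint 1: bytes[0:1] = 5C -> value 92 (1 byte(s))
  byte[1]=0x96 cont=1 payload=0x16=22: acc |= 22<<0 -> acc=22 shift=7
  byte[2]=0x42 cont=0 payload=0x42=66: acc |= 66<<7 -> acc=8470 shift=14 [end]
Varint 2: bytes[1:3] = 96 42 -> value 8470 (2 byte(s))
  byte[3]=0xA2 cont=1 payload=0x22=34: acc |= 34<<0 -> acc=34 shift=7
  byte[4]=0xCD cont=1 payload=0x4D=77: acc |= 77<<7 -> acc=9890 shift=14
  byte[5]=0x3F cont=0 payload=0x3F=63: acc |= 63<<14 -> acc=1042082 shift=21 [end]
Varint 3: bytes[3:6] = A2 CD 3F -> value 1042082 (3 byte(s))
  byte[6]=0xAF cont=1 payload=0x2F=47: acc |= 47<<0 -> acc=47 shift=7
  byte[7]=0xA4 cont=1 payload=0x24=36: acc |= 36<<7 -> acc=4655 shift=14
  byte[8]=0x22 cont=0 payload=0x22=34: acc |= 34<<14 -> acc=561711 shift=21 [end]
Varint 4: bytes[6:9] = AF A4 22 -> value 561711 (3 byte(s))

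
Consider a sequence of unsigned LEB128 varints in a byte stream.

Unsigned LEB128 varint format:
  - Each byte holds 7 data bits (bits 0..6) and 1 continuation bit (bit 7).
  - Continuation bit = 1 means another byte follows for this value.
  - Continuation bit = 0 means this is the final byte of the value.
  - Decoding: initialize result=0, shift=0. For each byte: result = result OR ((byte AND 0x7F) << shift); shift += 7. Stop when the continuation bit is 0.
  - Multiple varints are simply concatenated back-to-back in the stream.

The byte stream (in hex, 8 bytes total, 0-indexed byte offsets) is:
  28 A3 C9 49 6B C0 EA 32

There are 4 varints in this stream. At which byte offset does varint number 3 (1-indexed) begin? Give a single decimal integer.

  byte[0]=0x28 cont=0 payload=0x28=40: acc |= 40<<0 -> acc=40 shift=7 [end]
Varint 1: bytes[0:1] = 28 -> value 40 (1 byte(s))
  byte[1]=0xA3 cont=1 payload=0x23=35: acc |= 35<<0 -> acc=35 shift=7
  byte[2]=0xC9 cont=1 payload=0x49=73: acc |= 73<<7 -> acc=9379 shift=14
  byte[3]=0x49 cont=0 payload=0x49=73: acc |= 73<<14 -> acc=1205411 shift=21 [end]
Varint 2: bytes[1:4] = A3 C9 49 -> value 1205411 (3 byte(s))
  byte[4]=0x6B cont=0 payload=0x6B=107: acc |= 107<<0 -> acc=107 shift=7 [end]
Varint 3: bytes[4:5] = 6B -> value 107 (1 byte(s))
  byte[5]=0xC0 cont=1 payload=0x40=64: acc |= 64<<0 -> acc=64 shift=7
  byte[6]=0xEA cont=1 payload=0x6A=106: acc |= 106<<7 -> acc=13632 shift=14
  byte[7]=0x32 cont=0 payload=0x32=50: acc |= 50<<14 -> acc=832832 shift=21 [end]
Varint 4: bytes[5:8] = C0 EA 32 -> value 832832 (3 byte(s))

Answer: 4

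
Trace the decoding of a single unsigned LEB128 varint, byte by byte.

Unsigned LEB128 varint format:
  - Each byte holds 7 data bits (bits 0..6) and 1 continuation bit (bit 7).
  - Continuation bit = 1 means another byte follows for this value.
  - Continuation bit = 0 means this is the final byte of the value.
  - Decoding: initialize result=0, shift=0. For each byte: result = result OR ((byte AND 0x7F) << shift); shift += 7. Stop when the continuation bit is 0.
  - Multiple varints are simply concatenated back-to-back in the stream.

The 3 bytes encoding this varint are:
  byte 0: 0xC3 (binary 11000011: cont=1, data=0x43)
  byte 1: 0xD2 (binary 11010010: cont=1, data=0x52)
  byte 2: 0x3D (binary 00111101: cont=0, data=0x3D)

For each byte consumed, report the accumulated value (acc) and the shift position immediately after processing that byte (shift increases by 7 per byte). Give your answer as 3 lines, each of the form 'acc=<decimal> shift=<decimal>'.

Answer: acc=67 shift=7
acc=10563 shift=14
acc=1009987 shift=21

Derivation:
byte 0=0xC3: payload=0x43=67, contrib = 67<<0 = 67; acc -> 67, shift -> 7
byte 1=0xD2: payload=0x52=82, contrib = 82<<7 = 10496; acc -> 10563, shift -> 14
byte 2=0x3D: payload=0x3D=61, contrib = 61<<14 = 999424; acc -> 1009987, shift -> 21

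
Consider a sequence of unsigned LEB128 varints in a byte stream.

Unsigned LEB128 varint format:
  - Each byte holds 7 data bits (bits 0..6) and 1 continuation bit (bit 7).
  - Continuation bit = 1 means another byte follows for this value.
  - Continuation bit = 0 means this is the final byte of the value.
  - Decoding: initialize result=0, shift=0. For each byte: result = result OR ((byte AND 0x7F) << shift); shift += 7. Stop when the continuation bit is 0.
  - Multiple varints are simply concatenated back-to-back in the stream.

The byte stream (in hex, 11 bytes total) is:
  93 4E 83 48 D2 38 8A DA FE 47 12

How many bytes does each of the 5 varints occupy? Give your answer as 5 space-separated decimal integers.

Answer: 2 2 2 4 1

Derivation:
  byte[0]=0x93 cont=1 payload=0x13=19: acc |= 19<<0 -> acc=19 shift=7
  byte[1]=0x4E cont=0 payload=0x4E=78: acc |= 78<<7 -> acc=10003 shift=14 [end]
Varint 1: bytes[0:2] = 93 4E -> value 10003 (2 byte(s))
  byte[2]=0x83 cont=1 payload=0x03=3: acc |= 3<<0 -> acc=3 shift=7
  byte[3]=0x48 cont=0 payload=0x48=72: acc |= 72<<7 -> acc=9219 shift=14 [end]
Varint 2: bytes[2:4] = 83 48 -> value 9219 (2 byte(s))
  byte[4]=0xD2 cont=1 payload=0x52=82: acc |= 82<<0 -> acc=82 shift=7
  byte[5]=0x38 cont=0 payload=0x38=56: acc |= 56<<7 -> acc=7250 shift=14 [end]
Varint 3: bytes[4:6] = D2 38 -> value 7250 (2 byte(s))
  byte[6]=0x8A cont=1 payload=0x0A=10: acc |= 10<<0 -> acc=10 shift=7
  byte[7]=0xDA cont=1 payload=0x5A=90: acc |= 90<<7 -> acc=11530 shift=14
  byte[8]=0xFE cont=1 payload=0x7E=126: acc |= 126<<14 -> acc=2075914 shift=21
  byte[9]=0x47 cont=0 payload=0x47=71: acc |= 71<<21 -> acc=150973706 shift=28 [end]
Varint 4: bytes[6:10] = 8A DA FE 47 -> value 150973706 (4 byte(s))
  byte[10]=0x12 cont=0 payload=0x12=18: acc |= 18<<0 -> acc=18 shift=7 [end]
Varint 5: bytes[10:11] = 12 -> value 18 (1 byte(s))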